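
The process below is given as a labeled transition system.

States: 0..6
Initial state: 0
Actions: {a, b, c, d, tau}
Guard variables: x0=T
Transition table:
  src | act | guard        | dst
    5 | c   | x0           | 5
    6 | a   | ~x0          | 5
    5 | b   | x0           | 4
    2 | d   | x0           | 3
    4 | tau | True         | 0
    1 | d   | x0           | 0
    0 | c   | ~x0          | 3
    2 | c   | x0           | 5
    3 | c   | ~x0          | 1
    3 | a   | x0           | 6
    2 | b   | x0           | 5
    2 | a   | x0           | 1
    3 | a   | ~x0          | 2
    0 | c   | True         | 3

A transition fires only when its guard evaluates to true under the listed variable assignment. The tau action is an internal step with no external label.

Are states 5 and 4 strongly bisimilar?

Answer: NOT BISIMILAR

Trace:
Bisimulation quotient by refinement:
  π0 = {{0,1,2,3,4,5,6}}
  π1 = {{0},{1},{2},{3},{4},{5},{6}}
Fixed point at round 2; 7 class(es).
class of 5: {5}; class of 4: {4}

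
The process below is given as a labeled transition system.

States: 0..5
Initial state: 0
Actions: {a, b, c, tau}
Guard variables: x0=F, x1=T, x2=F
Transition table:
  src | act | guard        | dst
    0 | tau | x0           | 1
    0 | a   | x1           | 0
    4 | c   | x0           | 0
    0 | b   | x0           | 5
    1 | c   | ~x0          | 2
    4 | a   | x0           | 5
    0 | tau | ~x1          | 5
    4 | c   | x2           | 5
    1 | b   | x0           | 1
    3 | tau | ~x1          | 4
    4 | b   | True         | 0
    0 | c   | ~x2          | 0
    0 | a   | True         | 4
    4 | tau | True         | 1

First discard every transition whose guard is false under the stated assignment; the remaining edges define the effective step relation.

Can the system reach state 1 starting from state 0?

Answer: REACHABLE

Analysis:
6 transition(s) survive guard evaluation.
L0 = {0}
L1 = {4}  now seen {0,4}
L2 = {1}  now seen {0,1,4}
L3 = {2}  now seen {0,1,2,4}
Reachable = {0,1,2,4}
trace reaching 1: a·tau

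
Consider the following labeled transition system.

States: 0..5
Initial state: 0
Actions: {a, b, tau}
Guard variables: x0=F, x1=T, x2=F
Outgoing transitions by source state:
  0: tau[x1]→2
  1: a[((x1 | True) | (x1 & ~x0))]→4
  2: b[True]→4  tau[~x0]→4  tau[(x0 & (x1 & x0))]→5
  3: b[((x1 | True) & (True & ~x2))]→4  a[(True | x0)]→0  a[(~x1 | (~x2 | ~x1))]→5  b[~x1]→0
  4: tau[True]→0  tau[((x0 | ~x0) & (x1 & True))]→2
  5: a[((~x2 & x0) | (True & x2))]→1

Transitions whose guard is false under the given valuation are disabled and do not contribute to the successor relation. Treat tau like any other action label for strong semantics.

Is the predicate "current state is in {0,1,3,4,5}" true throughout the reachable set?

Inv-set: {0,1,3,4,5}
Reach set: {0,2,4}
  0: ok
  2: outside
  4: ok
counterexample path to 2: tau

Answer: INVARIANT VIOLATED at state 2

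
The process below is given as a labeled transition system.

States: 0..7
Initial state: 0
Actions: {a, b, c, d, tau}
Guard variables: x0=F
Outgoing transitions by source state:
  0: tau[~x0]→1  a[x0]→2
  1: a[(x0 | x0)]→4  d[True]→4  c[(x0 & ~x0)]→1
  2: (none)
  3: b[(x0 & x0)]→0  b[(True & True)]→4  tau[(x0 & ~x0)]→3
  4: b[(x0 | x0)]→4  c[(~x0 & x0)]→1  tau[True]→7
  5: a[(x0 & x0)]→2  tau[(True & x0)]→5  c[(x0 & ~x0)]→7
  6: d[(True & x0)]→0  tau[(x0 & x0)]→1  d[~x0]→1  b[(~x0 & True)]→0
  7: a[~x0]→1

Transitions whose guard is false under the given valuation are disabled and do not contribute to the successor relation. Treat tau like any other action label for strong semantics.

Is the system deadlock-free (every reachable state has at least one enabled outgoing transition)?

Reachable = {0,1,4,7}
  0: tau→1  [1 out]
  1: d→4  [1 out]
  4: tau→7  [1 out]
  7: a→1  [1 out]

Answer: DEADLOCK-FREE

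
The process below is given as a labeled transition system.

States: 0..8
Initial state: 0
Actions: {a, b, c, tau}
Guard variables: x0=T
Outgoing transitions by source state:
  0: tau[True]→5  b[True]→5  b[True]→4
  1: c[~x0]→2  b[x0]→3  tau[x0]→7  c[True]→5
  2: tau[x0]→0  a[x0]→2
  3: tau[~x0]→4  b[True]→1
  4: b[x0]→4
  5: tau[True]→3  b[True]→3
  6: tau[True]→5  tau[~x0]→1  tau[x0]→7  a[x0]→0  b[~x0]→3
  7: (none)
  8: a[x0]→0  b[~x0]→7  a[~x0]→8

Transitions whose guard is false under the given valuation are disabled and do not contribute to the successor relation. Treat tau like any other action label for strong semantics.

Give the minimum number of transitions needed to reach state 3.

Answer: 2

Working:
Layered search for 3:
  Layer 0: {0}
  Layer 1: {4,5}
  Layer 2: {3}
first hit 3 at d=2 via b·b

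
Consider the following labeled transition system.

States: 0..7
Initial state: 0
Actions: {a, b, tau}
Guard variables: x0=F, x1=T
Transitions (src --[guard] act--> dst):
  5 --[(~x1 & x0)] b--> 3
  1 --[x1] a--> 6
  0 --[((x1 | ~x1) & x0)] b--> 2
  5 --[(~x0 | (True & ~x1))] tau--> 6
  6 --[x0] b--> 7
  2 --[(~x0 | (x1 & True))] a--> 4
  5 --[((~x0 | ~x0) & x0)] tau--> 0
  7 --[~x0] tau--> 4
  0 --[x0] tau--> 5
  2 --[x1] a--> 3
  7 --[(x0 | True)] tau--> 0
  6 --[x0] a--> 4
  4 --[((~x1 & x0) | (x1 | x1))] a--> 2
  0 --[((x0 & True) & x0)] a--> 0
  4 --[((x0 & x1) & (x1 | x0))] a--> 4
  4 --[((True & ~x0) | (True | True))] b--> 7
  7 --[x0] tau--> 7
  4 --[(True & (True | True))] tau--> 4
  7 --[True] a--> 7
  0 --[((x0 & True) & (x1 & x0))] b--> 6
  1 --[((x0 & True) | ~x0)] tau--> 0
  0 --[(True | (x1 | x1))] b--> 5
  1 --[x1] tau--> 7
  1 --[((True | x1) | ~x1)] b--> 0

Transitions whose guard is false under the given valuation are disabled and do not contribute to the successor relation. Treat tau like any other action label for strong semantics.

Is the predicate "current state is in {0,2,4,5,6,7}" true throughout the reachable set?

Answer: INVARIANT HOLDS

Working:
Inv-set: {0,2,4,5,6,7}
Reach set: {0,5,6}
  0: ok
  5: ok
  6: ok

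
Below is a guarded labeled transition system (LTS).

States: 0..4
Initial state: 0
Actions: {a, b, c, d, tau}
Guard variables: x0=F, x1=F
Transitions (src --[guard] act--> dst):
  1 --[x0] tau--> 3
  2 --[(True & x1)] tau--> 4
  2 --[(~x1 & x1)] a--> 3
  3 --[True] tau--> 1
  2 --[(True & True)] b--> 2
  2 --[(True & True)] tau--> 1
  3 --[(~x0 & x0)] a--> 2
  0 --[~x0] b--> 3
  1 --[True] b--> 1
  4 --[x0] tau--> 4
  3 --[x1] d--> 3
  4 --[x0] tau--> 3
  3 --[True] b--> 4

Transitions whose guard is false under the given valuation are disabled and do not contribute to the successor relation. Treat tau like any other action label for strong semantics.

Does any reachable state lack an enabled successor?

R = {0,1,3,4}
  0: b→3  [1 out]
  1: b→1  [1 out]
  3: b→4  tau→1  [2 out]
  4: ∅  [STUCK]
trace reaching 4: b·b

Answer: DEADLOCK at state 4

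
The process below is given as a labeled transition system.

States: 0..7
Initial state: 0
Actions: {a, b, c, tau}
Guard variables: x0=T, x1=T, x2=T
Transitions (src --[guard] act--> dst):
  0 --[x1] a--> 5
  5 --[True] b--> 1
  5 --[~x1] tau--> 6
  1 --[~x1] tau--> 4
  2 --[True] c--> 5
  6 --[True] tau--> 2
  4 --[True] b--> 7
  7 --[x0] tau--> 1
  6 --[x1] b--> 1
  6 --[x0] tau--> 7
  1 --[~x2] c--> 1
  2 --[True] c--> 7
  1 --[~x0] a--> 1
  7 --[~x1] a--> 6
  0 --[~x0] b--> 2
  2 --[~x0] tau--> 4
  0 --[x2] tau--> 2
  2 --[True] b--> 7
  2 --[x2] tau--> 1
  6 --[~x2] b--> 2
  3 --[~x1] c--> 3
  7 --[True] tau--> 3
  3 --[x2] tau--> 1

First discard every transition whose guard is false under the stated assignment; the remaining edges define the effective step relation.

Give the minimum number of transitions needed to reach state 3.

Answer: 3

Trace:
BFS to 3:
  depth 0: {0}
  depth 1: {2,5}
  depth 2: {1,7}
  depth 3: {3}
depth(3)=3, e.g. tau·b·tau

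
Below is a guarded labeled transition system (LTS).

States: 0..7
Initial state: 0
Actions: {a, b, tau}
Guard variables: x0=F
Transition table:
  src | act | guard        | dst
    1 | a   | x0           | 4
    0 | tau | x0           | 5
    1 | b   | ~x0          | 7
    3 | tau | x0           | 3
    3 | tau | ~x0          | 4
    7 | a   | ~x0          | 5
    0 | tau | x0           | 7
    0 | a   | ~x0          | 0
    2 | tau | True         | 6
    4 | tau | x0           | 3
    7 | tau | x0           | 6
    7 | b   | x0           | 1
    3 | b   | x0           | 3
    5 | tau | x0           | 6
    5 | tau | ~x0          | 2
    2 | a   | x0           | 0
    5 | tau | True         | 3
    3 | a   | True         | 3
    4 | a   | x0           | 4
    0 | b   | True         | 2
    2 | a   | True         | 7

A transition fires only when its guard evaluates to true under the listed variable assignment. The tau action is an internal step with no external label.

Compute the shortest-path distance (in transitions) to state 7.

Answer: 2

Trace:
BFS to 7:
  Layer 0: {0}
  Layer 1: {2}
  Layer 2: {6,7}
first hit 7 at d=2 via b·a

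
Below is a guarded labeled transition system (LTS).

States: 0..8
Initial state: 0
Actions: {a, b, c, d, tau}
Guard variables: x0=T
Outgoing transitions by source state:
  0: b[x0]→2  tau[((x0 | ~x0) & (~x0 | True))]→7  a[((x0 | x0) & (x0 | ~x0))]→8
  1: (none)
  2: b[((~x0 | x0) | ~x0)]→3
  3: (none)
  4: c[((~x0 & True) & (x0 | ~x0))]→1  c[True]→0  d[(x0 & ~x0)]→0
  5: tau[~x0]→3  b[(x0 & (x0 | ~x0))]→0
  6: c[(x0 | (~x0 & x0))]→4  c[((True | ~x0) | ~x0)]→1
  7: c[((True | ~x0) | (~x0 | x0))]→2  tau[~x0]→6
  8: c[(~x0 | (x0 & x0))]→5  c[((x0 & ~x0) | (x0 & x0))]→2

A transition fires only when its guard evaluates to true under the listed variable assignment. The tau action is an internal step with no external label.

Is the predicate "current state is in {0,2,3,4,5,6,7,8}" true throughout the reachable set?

Inv-set: {0,2,3,4,5,6,7,8}
Reach set: {0,2,3,5,7,8}
  0: ok
  2: ok
  3: ok
  5: ok
  7: ok
  8: ok

Answer: INVARIANT HOLDS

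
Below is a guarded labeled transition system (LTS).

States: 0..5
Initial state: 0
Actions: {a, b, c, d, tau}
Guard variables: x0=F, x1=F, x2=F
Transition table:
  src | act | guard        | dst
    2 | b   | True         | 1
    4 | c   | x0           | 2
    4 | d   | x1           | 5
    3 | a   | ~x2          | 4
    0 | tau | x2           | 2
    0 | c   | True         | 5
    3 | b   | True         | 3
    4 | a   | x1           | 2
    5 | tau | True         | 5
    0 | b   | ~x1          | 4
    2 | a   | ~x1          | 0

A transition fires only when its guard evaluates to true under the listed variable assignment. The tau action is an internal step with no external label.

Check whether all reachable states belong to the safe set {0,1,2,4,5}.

Safe = {0,1,2,4,5}
R = {0,4,5}
  0: safe
  4: safe
  5: safe

Answer: INVARIANT HOLDS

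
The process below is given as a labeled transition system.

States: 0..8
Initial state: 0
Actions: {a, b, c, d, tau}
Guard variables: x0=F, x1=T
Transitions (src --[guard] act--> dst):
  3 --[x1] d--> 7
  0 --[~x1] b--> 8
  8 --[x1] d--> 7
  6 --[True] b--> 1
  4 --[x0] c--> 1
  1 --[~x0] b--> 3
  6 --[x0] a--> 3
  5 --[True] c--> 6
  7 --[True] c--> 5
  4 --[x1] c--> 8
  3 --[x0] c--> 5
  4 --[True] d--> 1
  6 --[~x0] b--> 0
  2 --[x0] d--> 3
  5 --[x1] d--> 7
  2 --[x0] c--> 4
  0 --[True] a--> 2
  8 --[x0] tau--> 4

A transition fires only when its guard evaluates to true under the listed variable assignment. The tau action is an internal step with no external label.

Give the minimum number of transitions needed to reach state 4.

BFS to 4:
  L0 = {0}
  L1 = {2}
4 never appears.

Answer: UNREACHABLE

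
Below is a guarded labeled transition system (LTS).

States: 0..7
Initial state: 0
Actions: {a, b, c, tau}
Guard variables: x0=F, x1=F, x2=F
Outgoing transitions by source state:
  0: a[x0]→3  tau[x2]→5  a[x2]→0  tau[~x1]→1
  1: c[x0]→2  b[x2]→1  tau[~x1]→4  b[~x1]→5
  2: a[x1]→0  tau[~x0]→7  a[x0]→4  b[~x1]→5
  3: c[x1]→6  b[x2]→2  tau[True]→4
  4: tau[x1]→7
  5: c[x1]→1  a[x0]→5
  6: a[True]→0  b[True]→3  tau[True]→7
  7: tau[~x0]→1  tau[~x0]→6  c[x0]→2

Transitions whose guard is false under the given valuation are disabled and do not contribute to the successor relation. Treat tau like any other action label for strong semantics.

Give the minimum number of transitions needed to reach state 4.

BFS to 4:
  L0 = {0}
  L1 = {1}
  L2 = {4,5}
first hit 4 at d=2 via tau·tau

Answer: 2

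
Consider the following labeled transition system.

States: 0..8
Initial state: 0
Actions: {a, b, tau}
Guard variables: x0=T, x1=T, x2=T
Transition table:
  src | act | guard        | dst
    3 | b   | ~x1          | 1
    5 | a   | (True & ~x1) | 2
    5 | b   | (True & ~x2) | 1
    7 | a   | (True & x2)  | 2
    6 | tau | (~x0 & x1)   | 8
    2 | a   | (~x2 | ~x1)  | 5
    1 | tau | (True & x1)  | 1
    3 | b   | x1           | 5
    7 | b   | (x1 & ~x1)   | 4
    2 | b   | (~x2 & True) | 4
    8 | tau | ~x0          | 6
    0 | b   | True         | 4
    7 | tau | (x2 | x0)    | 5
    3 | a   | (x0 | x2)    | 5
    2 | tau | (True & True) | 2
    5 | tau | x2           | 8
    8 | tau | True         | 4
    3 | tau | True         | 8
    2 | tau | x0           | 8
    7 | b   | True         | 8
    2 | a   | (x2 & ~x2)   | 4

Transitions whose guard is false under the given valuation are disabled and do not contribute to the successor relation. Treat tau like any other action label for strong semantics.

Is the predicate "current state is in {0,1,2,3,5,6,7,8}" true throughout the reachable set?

Answer: INVARIANT VIOLATED at state 4

Analysis:
Safe = {0,1,2,3,5,6,7,8}
R = {0,4}
  0: ✓
  4: VIOLATES
reach 4 via b — violates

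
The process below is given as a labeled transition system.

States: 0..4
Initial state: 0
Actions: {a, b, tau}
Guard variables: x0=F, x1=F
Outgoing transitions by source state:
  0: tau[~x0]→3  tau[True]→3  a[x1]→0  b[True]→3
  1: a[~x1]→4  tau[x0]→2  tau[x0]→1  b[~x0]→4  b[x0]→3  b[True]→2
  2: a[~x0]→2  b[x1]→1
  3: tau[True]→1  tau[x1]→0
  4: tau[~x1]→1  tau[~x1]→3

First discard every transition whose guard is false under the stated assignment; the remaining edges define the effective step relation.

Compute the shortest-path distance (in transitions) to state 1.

Breadth-first toward 1:
  depth 0: {0}
  depth 1: {3}
  depth 2: {1}
1 enters at depth 2; path b·tau

Answer: 2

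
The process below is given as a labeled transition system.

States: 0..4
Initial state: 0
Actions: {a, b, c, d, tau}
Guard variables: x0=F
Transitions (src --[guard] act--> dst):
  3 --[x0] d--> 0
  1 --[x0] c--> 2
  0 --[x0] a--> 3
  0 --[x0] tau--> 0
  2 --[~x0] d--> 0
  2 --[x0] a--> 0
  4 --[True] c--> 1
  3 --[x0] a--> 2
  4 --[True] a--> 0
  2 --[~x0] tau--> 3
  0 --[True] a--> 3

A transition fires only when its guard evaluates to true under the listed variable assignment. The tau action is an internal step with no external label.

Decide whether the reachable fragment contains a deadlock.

Reach set: {0,3}
  0: a→3  [deg 1]
  3: ∅  [STUCK]
witness 3: a

Answer: DEADLOCK at state 3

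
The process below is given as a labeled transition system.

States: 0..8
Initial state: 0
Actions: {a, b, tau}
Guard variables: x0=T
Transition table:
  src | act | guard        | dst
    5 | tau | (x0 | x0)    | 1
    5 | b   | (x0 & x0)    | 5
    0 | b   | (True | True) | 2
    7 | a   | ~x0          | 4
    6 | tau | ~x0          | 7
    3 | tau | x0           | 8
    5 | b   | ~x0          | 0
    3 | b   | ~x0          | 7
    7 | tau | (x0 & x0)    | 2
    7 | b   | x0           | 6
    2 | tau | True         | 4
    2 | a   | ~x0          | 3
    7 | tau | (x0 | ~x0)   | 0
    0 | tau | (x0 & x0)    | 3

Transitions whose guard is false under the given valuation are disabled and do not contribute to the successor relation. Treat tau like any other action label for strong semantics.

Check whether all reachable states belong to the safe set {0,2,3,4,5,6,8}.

Safe = {0,2,3,4,5,6,8}
R = {0,2,3,4,8}
  0: ok
  2: ok
  3: ok
  4: ok
  8: ok

Answer: INVARIANT HOLDS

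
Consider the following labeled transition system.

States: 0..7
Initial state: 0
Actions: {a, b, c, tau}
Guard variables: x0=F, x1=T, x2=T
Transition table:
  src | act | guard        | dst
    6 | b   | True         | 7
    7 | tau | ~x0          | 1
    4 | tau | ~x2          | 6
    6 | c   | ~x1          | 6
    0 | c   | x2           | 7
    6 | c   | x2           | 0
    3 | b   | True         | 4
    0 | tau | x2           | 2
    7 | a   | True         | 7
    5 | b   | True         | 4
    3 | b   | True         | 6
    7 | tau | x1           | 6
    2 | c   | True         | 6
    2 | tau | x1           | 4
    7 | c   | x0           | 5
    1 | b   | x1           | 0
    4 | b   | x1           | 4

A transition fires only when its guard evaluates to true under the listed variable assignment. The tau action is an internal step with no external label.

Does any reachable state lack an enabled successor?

Answer: DEADLOCK-FREE

Trace:
Reachable = {0,1,2,4,6,7}
  0: c→7  tau→2  [2 exit(s)]
  1: b→0  [1 exit(s)]
  2: c→6  tau→4  [2 exit(s)]
  4: b→4  [1 exit(s)]
  6: b→7  c→0  [2 exit(s)]
  7: a→7  tau→1  tau→6  [3 exit(s)]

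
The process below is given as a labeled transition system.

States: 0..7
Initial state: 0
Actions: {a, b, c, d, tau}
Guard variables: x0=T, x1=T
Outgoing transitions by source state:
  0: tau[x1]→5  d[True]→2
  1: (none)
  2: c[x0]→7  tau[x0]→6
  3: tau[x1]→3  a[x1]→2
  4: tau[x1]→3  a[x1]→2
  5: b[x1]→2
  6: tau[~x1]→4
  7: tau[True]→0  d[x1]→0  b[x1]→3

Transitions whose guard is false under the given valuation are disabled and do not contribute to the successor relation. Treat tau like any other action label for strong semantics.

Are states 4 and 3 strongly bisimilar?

Compute ~ classes (split until stable):
  P[0] = {{0,1,2,3,4,5,6,7}}
  P[1] = {{0},{1,6},{2},{3,4},{5},{7}}
6 equivalence class(es) (converged in 2)
[4]={3,4}  [3]={3,4}

Answer: BISIMILAR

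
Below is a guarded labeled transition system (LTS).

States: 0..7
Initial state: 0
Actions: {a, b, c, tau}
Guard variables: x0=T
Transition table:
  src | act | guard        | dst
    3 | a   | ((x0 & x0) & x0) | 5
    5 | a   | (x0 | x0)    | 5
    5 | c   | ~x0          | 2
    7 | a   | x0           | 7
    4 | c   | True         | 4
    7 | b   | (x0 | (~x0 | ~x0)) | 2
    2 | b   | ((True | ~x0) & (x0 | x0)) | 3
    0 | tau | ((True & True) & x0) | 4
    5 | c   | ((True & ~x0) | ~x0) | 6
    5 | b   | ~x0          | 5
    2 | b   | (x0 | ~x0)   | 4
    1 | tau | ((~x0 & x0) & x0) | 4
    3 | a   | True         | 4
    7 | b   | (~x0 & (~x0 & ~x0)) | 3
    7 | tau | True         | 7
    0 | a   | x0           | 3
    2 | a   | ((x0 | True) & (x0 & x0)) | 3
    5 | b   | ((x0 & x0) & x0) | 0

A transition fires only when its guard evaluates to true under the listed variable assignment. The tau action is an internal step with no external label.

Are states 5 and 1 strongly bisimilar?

Compute ~ classes (split until stable):
  P[0] = {{0,1,2,3,4,5,6,7}}
  P[1] = {{0},{1,6},{2,5},{3},{4},{7}}
  P[2] = {{0},{1,6},{2},{3},{4},{5},{7}}
7 equivalence class(es) (converged in 3)
5∈{5}, 1∈{1,6}

Answer: NOT BISIMILAR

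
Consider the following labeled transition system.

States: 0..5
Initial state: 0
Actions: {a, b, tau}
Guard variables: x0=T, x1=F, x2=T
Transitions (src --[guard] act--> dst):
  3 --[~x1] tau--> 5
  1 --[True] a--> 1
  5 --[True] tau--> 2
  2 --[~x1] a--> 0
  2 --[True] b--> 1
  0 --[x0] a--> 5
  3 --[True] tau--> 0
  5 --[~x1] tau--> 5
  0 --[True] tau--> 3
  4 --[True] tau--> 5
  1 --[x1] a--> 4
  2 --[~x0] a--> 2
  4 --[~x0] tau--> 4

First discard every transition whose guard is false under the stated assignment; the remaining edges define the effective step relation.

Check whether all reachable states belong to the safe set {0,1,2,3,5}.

Inv-set: {0,1,2,3,5}
Reach set: {0,1,2,3,5}
  0: ✓
  1: ✓
  2: ✓
  3: ✓
  5: ✓

Answer: INVARIANT HOLDS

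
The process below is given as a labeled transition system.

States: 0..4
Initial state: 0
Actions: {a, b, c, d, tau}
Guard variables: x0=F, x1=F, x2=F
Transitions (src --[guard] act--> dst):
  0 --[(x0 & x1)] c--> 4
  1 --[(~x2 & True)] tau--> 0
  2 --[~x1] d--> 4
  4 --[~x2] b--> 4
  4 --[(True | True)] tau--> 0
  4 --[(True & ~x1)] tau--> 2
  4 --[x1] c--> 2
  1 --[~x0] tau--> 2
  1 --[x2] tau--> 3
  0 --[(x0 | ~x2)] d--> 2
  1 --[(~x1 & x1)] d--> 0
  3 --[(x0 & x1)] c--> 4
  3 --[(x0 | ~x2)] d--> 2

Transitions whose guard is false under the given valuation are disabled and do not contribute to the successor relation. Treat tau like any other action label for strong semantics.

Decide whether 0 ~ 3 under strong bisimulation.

Refine partition for ~:
  round 0: {{0,1,2,3,4}}
  round 1: {{0,2,3},{1},{4}}
  round 2: {{0,3},{1},{2},{4}}
stable after 3 split(s): 4 block(s)
[0]={0,3}  [3]={0,3}

Answer: BISIMILAR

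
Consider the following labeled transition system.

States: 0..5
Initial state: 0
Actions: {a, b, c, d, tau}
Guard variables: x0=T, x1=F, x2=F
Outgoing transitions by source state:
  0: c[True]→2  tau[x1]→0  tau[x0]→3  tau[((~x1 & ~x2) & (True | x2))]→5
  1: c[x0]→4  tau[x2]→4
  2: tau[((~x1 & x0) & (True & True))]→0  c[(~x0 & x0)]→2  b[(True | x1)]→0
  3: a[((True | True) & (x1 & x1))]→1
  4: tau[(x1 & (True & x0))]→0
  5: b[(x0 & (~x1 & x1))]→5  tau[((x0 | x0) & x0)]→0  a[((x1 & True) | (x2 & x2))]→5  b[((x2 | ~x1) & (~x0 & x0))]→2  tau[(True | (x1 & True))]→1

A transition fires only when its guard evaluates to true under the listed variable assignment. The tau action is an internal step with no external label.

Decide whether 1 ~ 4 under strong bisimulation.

Answer: NOT BISIMILAR

Working:
Bisimulation quotient by refinement:
  π0 = {{0,1,2,3,4,5}}
  π1 = {{0},{1},{2},{3,4},{5}}
5 equivalence class(es) (converged in 2)
1∈{1}, 4∈{3,4}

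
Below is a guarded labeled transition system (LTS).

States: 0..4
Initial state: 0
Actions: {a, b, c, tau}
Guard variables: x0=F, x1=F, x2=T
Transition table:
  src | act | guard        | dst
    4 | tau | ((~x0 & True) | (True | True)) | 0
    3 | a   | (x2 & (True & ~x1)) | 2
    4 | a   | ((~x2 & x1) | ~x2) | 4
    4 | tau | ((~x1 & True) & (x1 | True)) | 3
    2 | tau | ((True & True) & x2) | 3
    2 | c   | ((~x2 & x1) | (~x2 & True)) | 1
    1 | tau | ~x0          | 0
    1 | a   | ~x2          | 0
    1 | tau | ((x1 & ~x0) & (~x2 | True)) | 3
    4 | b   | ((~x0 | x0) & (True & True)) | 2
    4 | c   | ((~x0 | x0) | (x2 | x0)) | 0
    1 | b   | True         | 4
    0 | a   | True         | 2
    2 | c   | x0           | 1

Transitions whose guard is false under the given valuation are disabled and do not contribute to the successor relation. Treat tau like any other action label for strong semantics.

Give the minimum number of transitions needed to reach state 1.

Breadth-first toward 1:
  Layer 0: {0}
  Layer 1: {2}
  Layer 2: {3}
1 never appears.

Answer: UNREACHABLE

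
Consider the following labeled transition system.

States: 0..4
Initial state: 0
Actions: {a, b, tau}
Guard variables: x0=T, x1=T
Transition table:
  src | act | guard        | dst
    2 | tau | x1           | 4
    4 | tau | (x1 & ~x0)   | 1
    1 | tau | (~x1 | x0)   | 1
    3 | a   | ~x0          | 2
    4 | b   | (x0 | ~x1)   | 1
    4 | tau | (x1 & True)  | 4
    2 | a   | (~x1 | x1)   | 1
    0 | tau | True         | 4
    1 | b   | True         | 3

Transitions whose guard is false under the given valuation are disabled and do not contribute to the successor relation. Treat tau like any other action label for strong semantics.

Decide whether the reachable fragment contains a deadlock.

Answer: DEADLOCK at state 3

Working:
Reach set: {0,1,3,4}
  0: tau→4  [deg 1]
  1: b→3  tau→1  [deg 2]
  3: ∅  [STUCK]
  4: b→1  tau→4  [deg 2]
Path to 3: tau·b·b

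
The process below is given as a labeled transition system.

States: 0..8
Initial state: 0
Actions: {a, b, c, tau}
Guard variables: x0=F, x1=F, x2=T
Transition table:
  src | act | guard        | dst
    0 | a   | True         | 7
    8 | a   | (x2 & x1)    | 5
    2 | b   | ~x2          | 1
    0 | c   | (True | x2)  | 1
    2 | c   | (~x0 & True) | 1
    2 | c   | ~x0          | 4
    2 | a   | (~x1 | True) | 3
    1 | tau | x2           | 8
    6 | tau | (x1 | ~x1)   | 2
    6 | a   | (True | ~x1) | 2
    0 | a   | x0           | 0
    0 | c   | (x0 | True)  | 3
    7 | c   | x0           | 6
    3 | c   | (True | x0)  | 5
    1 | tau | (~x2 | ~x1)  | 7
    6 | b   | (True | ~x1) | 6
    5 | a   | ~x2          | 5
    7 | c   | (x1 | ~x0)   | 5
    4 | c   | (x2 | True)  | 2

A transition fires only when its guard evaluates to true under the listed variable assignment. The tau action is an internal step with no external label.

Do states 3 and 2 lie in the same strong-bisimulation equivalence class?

Answer: NOT BISIMILAR

Trace:
Compute ~ classes (split until stable):
  π0 = {{0,1,2,3,4,5,6,7,8}}
  π1 = {{0,2},{1},{3,4,7},{5,8},{6}}
  π2 = {{0,2},{1},{3,7},{4},{5,8},{6}}
  π3 = {{0},{1},{2},{3,7},{4},{5,8},{6}}
7 equivalence class(es) (converged in 4)
class of 3: {3,7}; class of 2: {2}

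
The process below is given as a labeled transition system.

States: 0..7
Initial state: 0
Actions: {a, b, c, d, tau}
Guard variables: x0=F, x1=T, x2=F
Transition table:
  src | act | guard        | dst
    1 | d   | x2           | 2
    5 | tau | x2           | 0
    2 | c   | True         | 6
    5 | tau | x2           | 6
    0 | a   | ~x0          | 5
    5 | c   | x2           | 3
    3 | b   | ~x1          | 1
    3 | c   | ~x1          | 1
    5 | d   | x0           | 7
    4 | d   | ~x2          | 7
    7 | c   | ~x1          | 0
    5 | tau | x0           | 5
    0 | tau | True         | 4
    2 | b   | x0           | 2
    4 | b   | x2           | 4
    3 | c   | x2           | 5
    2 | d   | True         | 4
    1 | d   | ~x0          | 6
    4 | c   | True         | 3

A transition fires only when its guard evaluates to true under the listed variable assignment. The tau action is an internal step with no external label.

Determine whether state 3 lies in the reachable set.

Guard filter leaves 7 enabled edge(s).
depth 0: {0}
depth 1: {4,5}  total {0,4,5}
depth 2: {3,7}  total {0,3,4,5,7}
R = {0,3,4,5,7}
trace reaching 3: tau·c

Answer: REACHABLE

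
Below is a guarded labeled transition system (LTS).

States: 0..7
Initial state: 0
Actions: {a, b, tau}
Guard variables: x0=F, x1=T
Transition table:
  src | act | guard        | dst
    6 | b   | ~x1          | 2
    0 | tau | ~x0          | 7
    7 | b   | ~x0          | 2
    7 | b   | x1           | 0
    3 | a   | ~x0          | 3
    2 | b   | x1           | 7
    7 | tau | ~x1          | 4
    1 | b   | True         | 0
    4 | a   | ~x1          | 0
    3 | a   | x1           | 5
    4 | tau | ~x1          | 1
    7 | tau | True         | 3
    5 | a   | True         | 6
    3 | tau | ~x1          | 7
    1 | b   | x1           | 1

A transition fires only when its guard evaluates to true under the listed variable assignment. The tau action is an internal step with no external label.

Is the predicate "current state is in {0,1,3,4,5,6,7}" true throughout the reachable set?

Answer: INVARIANT VIOLATED at state 2

Trace:
Safe = {0,1,3,4,5,6,7}
Reachable = {0,2,3,5,6,7}
  0: safe
  2: ✗ unsafe
  3: safe
  5: safe
  6: safe
  7: safe
witness against invariant: tau·b → 2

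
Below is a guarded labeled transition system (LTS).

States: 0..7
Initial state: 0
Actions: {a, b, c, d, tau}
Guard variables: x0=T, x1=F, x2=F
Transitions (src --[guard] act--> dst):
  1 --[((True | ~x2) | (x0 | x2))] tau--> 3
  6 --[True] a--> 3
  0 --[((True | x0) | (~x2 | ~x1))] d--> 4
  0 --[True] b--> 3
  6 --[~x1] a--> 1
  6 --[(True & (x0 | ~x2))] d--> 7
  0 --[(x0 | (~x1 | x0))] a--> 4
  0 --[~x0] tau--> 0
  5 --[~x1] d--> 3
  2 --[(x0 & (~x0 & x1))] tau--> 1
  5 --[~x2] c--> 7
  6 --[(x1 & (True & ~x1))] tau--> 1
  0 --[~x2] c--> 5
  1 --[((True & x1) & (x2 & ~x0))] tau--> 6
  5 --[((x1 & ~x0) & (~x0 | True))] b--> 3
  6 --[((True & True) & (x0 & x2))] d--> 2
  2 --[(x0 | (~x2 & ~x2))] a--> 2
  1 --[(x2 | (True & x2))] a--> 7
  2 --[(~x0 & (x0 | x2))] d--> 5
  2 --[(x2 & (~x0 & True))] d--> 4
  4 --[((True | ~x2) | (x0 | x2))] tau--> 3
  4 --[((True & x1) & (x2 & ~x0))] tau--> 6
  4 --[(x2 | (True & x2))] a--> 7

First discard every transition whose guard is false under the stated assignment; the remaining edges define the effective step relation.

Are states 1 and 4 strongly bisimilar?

Refine partition for ~:
  π0 = {{0,1,2,3,4,5,6,7}}
  π1 = {{0},{1,4},{2},{3,7},{5},{6}}
6 equivalence class(es) (converged in 2)
1∈{1,4}, 4∈{1,4}

Answer: BISIMILAR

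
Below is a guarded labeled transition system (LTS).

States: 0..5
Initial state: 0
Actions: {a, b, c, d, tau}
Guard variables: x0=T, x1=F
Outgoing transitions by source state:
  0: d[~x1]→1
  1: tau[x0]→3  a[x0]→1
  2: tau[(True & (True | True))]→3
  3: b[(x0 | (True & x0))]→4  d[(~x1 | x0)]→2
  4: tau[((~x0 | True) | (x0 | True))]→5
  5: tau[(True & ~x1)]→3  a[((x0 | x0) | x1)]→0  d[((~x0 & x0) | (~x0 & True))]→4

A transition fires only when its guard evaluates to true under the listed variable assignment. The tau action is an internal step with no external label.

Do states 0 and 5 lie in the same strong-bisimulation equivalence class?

Bisimulation quotient by refinement:
  round 0: {{0,1,2,3,4,5}}
  round 1: {{0},{1,5},{2,4},{3}}
  round 2: {{0},{1},{2},{3},{4},{5}}
Fixed point at round 3; 6 class(es).
[0]={0}  [5]={5}

Answer: NOT BISIMILAR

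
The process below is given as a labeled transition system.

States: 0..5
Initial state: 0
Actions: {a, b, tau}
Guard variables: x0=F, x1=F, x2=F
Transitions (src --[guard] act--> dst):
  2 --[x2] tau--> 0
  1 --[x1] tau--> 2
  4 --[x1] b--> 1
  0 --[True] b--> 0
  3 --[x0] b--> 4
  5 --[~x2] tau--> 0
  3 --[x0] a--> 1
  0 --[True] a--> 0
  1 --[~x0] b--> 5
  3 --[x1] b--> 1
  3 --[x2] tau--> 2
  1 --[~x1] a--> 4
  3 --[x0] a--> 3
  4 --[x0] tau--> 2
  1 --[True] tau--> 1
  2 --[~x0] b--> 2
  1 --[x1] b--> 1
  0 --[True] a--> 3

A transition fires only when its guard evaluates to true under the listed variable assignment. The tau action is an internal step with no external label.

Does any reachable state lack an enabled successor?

Answer: DEADLOCK at state 3

Working:
R = {0,3}
  0: a→0  a→3  b→0  [3 out]
  3: ∅  [no exit]
Path to 3: a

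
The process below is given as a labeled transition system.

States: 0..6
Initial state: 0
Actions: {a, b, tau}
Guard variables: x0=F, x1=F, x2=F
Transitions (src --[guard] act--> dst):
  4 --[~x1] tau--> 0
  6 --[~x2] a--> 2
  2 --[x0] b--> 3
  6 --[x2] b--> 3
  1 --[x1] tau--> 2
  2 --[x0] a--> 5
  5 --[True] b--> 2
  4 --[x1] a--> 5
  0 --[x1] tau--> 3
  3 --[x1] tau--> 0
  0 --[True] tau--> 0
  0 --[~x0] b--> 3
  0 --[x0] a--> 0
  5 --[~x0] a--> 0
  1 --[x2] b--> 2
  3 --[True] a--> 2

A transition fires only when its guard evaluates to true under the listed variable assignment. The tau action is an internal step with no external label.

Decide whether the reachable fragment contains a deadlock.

Answer: DEADLOCK at state 2

Working:
Reachable = {0,2,3}
  0: b→3  tau→0  [deg 2]
  2: ∅  [deadlock]
  3: a→2  [deg 1]
witness 2: b·a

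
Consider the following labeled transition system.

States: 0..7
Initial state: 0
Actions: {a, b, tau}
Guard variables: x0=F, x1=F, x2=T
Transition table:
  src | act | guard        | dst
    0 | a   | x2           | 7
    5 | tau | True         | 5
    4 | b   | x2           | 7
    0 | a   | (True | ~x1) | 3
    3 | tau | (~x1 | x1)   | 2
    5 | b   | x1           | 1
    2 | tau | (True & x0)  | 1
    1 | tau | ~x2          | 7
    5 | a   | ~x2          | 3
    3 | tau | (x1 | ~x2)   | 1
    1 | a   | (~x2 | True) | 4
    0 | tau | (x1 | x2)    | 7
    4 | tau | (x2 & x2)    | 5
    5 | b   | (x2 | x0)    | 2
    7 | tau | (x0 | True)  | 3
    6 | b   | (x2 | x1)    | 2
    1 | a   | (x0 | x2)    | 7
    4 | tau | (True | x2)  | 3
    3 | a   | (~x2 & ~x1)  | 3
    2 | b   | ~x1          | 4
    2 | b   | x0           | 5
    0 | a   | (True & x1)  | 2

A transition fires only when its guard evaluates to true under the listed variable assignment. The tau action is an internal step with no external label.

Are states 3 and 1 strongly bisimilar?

Answer: NOT BISIMILAR

Analysis:
Compute ~ classes (split until stable):
  P[0] = {{0,1,2,3,4,5,6,7}}
  P[1] = {{0},{1},{2,6},{3,7},{4,5}}
  P[2] = {{0},{1},{2},{3},{4},{5},{6},{7}}
Fixed point at round 3; 8 class(es).
class of 3: {3}; class of 1: {1}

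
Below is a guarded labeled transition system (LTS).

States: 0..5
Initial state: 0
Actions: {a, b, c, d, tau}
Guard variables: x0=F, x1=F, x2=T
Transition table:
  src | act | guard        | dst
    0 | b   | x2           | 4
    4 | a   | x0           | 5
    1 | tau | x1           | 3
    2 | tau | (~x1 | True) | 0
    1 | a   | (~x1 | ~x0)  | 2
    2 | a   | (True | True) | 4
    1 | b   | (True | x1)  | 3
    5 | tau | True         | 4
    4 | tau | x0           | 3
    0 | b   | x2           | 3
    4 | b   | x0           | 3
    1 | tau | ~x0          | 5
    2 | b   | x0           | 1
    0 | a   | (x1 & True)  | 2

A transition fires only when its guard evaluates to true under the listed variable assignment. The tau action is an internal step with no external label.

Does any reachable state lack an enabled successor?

R = {0,3,4}
  0: b→3  b→4  [2 out]
  3: ∅  [deadlock]
  4: ∅  [deadlock]
Path to 3: b

Answer: DEADLOCK at state 3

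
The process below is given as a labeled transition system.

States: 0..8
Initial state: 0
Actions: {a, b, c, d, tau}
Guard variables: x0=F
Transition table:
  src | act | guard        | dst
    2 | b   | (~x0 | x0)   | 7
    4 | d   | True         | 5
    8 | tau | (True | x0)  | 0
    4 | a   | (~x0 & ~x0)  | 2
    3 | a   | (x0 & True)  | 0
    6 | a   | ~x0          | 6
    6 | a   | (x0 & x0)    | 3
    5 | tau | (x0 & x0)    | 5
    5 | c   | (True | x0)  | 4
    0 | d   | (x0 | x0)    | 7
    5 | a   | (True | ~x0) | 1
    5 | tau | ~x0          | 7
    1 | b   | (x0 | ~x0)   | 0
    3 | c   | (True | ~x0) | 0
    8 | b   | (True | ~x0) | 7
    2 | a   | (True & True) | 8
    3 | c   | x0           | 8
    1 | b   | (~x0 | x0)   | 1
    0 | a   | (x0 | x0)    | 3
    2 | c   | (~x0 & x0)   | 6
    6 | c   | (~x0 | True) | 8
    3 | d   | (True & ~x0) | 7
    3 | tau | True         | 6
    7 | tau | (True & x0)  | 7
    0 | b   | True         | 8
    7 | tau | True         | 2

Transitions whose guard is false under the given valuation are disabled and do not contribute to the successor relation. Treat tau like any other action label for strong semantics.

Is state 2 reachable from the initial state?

Answer: REACHABLE

Working:
After dropping false guards: 18 live edges.
Layer 0: {0}
Layer 1: {8}  total {0,8}
Layer 2: {7}  total {0,7,8}
Layer 3: {2}  total {0,2,7,8}
Reachable = {0,2,7,8}
trace reaching 2: b·b·tau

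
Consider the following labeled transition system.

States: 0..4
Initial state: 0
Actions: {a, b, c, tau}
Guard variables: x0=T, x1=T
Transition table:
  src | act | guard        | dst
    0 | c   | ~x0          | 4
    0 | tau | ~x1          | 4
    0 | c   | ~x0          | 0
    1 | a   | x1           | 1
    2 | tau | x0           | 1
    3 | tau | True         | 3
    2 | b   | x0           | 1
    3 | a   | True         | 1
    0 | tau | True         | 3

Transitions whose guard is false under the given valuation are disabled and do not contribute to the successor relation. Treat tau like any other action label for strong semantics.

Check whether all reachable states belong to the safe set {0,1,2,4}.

Answer: INVARIANT VIOLATED at state 3

Trace:
Allowed set {0,1,2,4}
Reachable = {0,1,3}
  0: safe
  1: safe
  3: ✗ unsafe
counterexample path to 3: tau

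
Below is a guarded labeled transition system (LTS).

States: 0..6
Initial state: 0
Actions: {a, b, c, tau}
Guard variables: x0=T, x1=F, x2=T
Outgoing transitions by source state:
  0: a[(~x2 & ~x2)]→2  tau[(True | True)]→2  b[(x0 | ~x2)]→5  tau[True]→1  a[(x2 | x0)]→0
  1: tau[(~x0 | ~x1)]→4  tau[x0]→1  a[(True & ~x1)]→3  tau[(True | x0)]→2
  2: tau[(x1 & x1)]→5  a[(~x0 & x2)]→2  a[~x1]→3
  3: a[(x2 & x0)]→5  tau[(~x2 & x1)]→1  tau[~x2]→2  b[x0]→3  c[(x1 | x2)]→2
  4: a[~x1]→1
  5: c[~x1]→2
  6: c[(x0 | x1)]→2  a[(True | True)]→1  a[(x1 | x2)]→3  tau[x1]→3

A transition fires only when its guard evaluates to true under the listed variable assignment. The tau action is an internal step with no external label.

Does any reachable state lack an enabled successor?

Reachable = {0,1,2,3,4,5}
  0: a→0  b→5  tau→1  tau→2  [4 exit(s)]
  1: a→3  tau→1  tau→2  tau→4  [4 exit(s)]
  2: a→3  [1 exit(s)]
  3: a→5  b→3  c→2  [3 exit(s)]
  4: a→1  [1 exit(s)]
  5: c→2  [1 exit(s)]

Answer: DEADLOCK-FREE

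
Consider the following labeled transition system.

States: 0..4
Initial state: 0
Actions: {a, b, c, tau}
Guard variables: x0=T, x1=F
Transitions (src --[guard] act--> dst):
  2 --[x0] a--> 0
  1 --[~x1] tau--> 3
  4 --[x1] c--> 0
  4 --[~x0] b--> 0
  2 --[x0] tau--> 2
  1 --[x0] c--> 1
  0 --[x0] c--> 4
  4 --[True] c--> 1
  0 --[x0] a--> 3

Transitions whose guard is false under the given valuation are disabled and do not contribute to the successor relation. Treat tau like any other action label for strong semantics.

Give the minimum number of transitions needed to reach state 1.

Answer: 2

Trace:
Layered search for 1:
  L0 = {0}
  L1 = {3,4}
  L2 = {1}
first hit 1 at d=2 via c·c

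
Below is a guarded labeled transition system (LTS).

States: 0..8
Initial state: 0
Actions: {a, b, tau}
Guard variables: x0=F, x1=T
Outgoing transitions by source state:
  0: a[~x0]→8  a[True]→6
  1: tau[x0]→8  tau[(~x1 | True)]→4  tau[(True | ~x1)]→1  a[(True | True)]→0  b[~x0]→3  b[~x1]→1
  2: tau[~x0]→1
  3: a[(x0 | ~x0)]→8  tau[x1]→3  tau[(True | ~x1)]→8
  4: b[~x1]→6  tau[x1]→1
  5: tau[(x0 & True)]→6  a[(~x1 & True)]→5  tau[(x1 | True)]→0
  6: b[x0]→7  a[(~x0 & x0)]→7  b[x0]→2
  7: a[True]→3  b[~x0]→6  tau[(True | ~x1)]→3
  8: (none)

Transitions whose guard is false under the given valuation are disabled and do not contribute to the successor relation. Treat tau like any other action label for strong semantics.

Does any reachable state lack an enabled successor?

Reachable = {0,6,8}
  0: a→6  a→8  [2 out]
  6: ∅  [STUCK]
  8: ∅  [STUCK]
trace reaching 6: a

Answer: DEADLOCK at state 6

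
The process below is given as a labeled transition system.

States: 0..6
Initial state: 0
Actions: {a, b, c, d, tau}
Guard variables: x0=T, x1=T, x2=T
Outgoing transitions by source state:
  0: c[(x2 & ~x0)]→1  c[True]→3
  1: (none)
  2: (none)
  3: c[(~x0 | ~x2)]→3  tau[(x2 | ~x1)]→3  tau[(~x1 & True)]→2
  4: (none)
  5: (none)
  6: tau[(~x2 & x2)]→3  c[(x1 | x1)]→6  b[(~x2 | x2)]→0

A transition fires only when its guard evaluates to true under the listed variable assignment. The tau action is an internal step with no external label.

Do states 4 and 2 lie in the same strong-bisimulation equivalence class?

Refine partition for ~:
  round 0: {{0,1,2,3,4,5,6}}
  round 1: {{0},{1,2,4,5},{3},{6}}
4 equivalence class(es) (converged in 2)
class of 4: {1,2,4,5}; class of 2: {1,2,4,5}

Answer: BISIMILAR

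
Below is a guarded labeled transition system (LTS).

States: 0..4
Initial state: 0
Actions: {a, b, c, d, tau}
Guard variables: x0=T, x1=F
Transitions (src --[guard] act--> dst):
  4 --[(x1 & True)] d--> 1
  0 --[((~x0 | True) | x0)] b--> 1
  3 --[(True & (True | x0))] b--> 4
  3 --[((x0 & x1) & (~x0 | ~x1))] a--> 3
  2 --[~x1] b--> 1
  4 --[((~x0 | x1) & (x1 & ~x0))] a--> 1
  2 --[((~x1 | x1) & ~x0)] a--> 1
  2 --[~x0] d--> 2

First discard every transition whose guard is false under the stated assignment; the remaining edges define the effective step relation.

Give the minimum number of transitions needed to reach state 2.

BFS to 2:
  Layer 0: {0}
  Layer 1: {1}
2 never appears.

Answer: UNREACHABLE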